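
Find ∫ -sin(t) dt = cos(t) + C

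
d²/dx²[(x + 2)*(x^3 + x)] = 12*x^2 + 12*x + 2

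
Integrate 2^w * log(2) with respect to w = 2^w + C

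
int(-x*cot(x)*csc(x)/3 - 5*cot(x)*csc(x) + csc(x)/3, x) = (x/3 + 5)*csc(x) + C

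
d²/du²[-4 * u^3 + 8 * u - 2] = -24*u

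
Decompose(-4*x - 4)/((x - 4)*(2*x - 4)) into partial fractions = 3/(x - 2) - 5/(x - 4)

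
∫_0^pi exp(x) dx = -1 + exp(pi)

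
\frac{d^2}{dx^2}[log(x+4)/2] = -1/(2*x^2 + 16*x + 32)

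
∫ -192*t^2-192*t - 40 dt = -64*t^3 - 96*t^2 - 40*t + C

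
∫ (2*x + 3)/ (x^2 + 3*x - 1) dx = log(2*x^2 + 6*x - 2) + C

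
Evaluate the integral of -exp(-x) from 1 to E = -exp(-1) + exp(-E)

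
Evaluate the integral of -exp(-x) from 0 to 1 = -1 + exp(-1)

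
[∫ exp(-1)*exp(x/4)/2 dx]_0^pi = -2*exp(-1) + 2*exp(-1 + pi/4)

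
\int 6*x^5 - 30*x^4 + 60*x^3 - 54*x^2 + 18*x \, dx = x^6 - 6*x^5 + 15*x^4 - 18*x^3 + 9*x^2 + C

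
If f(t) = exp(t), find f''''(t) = exp(t)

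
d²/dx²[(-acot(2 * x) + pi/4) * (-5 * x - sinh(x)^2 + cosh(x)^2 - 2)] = (16*x - 20)/(16*x^4 + 8*x^2 + 1)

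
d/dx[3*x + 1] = 3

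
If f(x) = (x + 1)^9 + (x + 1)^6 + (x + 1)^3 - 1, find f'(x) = 9*x^8 + 72*x^7 + 252*x^6 + 510*x^5 + 660*x^4 + 564*x^3 + 315*x^2 + 108*x + 18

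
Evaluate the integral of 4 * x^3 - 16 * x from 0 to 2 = -16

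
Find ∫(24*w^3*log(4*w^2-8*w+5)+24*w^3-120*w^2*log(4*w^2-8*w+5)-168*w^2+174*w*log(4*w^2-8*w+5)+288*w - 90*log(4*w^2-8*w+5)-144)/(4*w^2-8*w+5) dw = 3*(-4*w + (w - 1)^2 + 5)*log(4*(w - 1)^2 + 1) + C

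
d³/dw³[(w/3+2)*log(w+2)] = (6 - w)/(3*w^3 + 18*w^2 + 36*w + 24)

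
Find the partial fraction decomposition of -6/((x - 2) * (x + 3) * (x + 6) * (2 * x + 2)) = 1/(40*(x + 6)) - 1/(10*(x + 3)) + 1/(10*(x + 1)) - 1/(40*(x - 2))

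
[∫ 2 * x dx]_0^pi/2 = pi^2/4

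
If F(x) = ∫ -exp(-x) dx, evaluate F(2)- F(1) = -exp(-1) + exp(-2)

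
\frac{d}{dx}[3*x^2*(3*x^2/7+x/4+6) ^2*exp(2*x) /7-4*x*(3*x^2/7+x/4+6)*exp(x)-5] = 54*x^6*exp(2*x)/343 + 225*x^5*exp(2*x)/343 + 1929*x^4*exp(2*x)/392 + 2253*x^3*exp(2*x)/196 - 12*x^3*exp(x)/7 + 243*x^2*exp(2*x)/7 - 43*x^2*exp(x)/7 + 216*x*exp(2*x)/7 - 26*x*exp(x) - 24*exp(x)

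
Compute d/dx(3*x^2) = 6*x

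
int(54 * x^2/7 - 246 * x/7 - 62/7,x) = 18*x^3/7 - 123*x^2/7 - 62*x/7 + C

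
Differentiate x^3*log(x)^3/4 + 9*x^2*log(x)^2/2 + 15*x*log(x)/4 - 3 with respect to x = 3*x^2*log(x)^3/4 + 3*x^2*log(x)^2/4 + 9*x*log(x)^2 + 9*x*log(x) + 15*log(x)/4 + 15/4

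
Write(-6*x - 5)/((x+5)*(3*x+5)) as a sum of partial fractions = 3/(2*(3*x + 5)) - 5/(2*(x + 5))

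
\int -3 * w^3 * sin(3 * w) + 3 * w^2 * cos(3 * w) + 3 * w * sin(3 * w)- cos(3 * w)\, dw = w*(w^2 - 1)*cos(3*w) + C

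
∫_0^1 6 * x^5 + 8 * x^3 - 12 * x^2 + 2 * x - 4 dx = -4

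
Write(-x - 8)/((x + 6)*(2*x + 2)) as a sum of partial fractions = 1/(5*(x + 6)) - 7/(10*(x + 1))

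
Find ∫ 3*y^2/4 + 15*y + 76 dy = y^3/4 + 15*y^2/2 + 76*y + C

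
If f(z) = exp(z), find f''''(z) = exp(z)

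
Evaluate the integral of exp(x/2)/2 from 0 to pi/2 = -1 + exp(pi/4)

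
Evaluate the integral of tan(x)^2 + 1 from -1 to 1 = 2*tan(1)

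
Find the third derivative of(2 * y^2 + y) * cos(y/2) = y^2*sin(y/2)/4 + y*sin(y/2)/8 - 3*y*cos(y/2) - 6*sin(y/2) - 3*cos(y/2)/4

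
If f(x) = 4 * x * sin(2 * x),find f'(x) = 8*x*cos(2*x) + 4*sin(2*x)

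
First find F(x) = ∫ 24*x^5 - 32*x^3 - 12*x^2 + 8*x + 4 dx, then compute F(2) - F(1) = 120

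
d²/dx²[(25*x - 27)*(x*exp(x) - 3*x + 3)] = 25*x^2*exp(x) + 73*x*exp(x) - 4*exp(x) - 150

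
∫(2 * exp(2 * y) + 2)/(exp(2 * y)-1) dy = 2*log(2*sinh(y)) + C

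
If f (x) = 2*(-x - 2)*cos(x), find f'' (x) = 2*x*cos(x) + 4*sin(x) + 4*cos(x)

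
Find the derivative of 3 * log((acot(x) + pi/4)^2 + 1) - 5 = (-96*acot(x) - 24*pi)/(16*x^2*acot(x)^2 + 8*pi*x^2*acot(x) + pi^2*x^2 + 16*x^2 + 16*acot(x)^2 + 8*pi*acot(x) + pi^2 + 16)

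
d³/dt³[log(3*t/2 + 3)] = 2/(t^3 + 6*t^2 + 12*t + 8)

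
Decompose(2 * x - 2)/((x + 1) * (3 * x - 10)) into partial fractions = 14/(13*(3*x - 10)) + 4/(13*(x + 1))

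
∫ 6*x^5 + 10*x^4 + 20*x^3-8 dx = x^6 + 2*x^5 + 5*x^4 - 8*x + C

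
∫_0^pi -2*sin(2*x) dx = 0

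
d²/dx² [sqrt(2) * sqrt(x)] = -sqrt(2)/(4*x^(3/2))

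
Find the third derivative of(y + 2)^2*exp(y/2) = y^2*exp(y/2)/8 + 2*y*exp(y/2) + 13*exp(y/2)/2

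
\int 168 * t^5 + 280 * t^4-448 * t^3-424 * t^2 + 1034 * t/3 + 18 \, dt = 28*t^6 + 56*t^5 - 112*t^4 - 424*t^3/3 + 517*t^2/3 + 18*t + C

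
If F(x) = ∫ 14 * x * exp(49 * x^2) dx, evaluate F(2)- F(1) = -exp(49)/7 + exp(196)/7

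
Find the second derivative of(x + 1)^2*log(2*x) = (2*x^2*log(x) + 2*x^2*log(2) + 3*x^2 + 2*x - 1)/x^2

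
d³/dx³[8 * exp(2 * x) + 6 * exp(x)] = 64*exp(2*x) + 6*exp(x)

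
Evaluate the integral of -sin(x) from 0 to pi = -2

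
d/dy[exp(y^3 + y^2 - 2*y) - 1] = 3*y^2*exp(y^3 + y^2 - 2*y) + 2*y*exp(y^3 + y^2 - 2*y) - 2*exp(y^3 + y^2 - 2*y)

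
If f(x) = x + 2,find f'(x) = 1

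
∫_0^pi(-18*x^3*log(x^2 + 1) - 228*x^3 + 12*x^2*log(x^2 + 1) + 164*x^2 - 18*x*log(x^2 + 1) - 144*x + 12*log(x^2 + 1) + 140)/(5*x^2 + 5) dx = -77 + (3*log(1 + pi^2)/5 + 7)*(-3*pi^2 + 11 + 4*pi)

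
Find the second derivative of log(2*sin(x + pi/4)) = -2/(sin(2*x) + 1)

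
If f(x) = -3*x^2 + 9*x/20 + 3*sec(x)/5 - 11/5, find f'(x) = -6*x + 3*tan(x)*sec(x)/5 + 9/20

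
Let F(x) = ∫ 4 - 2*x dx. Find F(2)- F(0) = 4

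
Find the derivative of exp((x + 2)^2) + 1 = 2*x*exp(x^2 + 4*x + 4) + 4*exp(x^2 + 4*x + 4)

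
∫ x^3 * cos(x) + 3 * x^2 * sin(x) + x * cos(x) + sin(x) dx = x*(x^2 + 1)*sin(x) + C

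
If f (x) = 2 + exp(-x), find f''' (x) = -exp(-x)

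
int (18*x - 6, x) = 9*x^2 - 6*x + C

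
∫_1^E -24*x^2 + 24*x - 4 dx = -(-1 + 2*E)^3 - 1 + 2*E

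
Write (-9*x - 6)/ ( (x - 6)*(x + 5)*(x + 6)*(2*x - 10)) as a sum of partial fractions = -2/(11*(x + 6)) + 39/(220*(x + 5)) + 51/(220*(x - 5)) - 5/(22*(x - 6))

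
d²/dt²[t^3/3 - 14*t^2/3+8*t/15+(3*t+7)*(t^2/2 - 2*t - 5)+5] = 11*t - 43/3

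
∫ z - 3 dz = z^2/2 - 3*z + C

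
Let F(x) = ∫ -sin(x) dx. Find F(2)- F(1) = -cos(1) + cos(2)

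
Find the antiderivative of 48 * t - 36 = 24*t^2 - 36*t + C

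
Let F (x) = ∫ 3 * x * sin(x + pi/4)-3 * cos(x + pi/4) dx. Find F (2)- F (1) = 3*cos(pi/4 + 1) - 6*cos(pi/4 + 2)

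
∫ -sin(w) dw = cos(w) + C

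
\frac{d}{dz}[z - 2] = 1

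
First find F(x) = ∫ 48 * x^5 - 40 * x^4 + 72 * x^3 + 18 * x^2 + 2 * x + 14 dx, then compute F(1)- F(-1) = 24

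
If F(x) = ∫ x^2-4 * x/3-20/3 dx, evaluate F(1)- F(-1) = -38/3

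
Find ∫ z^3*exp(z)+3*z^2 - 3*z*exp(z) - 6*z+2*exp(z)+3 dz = (z - 1)^3*(exp(z) + 1) + C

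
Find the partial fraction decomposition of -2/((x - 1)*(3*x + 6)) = 2/(9*(x + 2)) - 2/(9*(x - 1))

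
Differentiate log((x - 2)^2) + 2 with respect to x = 2/(x - 2)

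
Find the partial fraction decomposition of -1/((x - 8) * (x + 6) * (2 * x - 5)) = 4/(187*(2*x - 5)) - 1/(238*(x + 6)) - 1/(154*(x - 8))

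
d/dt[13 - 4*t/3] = -4/3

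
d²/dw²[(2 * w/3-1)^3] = 16*w/9 - 8/3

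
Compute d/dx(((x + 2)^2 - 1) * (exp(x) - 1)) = x^2*exp(x) + 6*x*exp(x) - 2*x + 7*exp(x) - 4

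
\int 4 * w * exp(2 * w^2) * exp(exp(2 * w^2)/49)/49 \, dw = exp(exp(2*w^2)/49) + C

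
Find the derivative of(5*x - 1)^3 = 375*x^2 - 150*x + 15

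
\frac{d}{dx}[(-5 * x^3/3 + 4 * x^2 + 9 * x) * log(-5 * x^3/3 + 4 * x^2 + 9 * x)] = -5*x^2*log(-5*x^3/3 + 4*x^2 + 9*x) - 5*x^2 + 8*x*log(-5*x^3/3 + 4*x^2 + 9*x) + 8*x + 9*log(-5*x^3/3 + 4*x^2 + 9*x) + 9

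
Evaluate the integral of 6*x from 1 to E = -3 + 3*exp(2)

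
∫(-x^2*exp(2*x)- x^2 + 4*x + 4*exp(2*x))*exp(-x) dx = 2*(-x^2 + 2*x + 2)*sinh(x) + C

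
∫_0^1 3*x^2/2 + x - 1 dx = 0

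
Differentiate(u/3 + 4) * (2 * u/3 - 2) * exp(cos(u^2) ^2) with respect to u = 2*E*(-2*u^3*sin(2*u^2)/9 - 2*u^2*sin(2*u^2) + 8*u*sin(2*u^2) + 2*u/9 + 1)*exp(cos(2*u^2)/2 - 1/2)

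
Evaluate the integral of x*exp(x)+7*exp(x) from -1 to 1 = -5*exp(-1) + 7*E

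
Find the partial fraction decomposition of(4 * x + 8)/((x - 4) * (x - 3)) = -20/(x - 3) + 24/(x - 4)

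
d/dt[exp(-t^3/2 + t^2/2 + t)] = -3*t^2*exp(-t^3/2 + t^2/2 + t)/2 + t*exp(-t^3/2 + t^2/2 + t) + exp(-t^3/2 + t^2/2 + t)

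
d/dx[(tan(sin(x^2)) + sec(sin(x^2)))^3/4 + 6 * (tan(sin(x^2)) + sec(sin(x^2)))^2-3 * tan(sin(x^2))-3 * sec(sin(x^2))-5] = 3*x*(sin(sin(x^2)) + 1)^2*(5*sin(sin(x^2))/(2*cos(sin(x^2))) + 8 - 3/(2*cos(sin(x^2))))*cos(x^2)/cos(sin(x^2))^3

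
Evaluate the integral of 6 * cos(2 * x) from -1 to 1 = 6*sin(2)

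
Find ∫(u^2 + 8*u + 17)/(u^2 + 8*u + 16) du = (u*(u + 4) - 1)/(u + 4) + C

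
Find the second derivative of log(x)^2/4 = (1 - log(x))/(2*x^2)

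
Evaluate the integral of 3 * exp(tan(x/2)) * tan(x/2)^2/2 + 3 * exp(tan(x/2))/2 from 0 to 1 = -3 + 3*exp(tan(1/2))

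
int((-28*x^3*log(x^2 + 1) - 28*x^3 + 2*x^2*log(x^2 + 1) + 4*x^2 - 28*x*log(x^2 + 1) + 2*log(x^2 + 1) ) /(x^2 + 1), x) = 2*x*(1 - 7*x)*log(x^2 + 1) + C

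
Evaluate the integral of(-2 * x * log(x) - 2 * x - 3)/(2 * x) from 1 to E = -E - 3/2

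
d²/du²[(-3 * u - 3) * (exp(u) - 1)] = -3*u*exp(u) - 9*exp(u)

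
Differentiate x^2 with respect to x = 2*x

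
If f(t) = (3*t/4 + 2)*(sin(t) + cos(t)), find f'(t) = 3*sqrt(2)*t*cos(t + pi/4)/4 - 5*sin(t)/4 + 11*cos(t)/4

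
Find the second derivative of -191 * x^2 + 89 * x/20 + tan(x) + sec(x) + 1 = 2*tan(x)^3 + 2*tan(x)^2*sec(x) + 2*tan(x) + sec(x) - 382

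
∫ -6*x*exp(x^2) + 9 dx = 9*x - 3*exp(x^2) + C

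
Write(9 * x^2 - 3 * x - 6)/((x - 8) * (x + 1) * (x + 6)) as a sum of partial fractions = 24/(5*(x + 6)) - 2/(15*(x + 1)) + 13/(3*(x - 8))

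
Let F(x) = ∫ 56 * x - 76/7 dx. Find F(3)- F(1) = 1416/7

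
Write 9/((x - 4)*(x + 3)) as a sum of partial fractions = -9/(7*(x + 3)) + 9/(7*(x - 4))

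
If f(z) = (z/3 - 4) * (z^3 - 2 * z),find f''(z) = 4*z^2 - 24*z - 4/3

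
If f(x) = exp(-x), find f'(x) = -exp(-x)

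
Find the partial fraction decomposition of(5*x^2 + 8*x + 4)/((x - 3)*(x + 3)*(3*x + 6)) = 25/(18*(x + 3)) - 8/(15*(x + 2)) + 73/(90*(x - 3))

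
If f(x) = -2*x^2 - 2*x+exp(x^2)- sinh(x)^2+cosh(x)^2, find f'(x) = 2*x*exp(x^2) - 4*x - 2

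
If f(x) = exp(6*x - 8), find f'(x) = 6*exp(6*x - 8)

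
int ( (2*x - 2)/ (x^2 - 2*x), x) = log(x*(x - 2)) + C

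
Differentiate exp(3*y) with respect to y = 3*exp(3*y)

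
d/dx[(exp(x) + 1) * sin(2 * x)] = exp(x)*sin(2*x) + 2*exp(x)*cos(2*x) + 2*cos(2*x)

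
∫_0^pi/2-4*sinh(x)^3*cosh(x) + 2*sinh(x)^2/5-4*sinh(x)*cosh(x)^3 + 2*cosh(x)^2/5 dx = -sinh(pi)^2/2 + sinh(pi)/5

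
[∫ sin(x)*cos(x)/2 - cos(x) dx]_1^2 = -(-1 + sin(1)/2)^2 + (-1 + sin(2)/2)^2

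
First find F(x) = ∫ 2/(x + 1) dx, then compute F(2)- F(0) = log(9)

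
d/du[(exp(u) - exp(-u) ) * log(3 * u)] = (u*exp(2*u)*log(u) + u*exp(2*u)*log(3) + u*log(u) + u*log(3) + exp(2*u) - 1)*exp(-u)/u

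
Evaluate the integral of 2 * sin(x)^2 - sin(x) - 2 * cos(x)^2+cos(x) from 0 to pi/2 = 0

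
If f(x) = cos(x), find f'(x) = -sin(x)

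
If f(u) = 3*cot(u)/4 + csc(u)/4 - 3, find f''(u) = (-1 + 6*cos(u)/sin(u)^2 + 2/sin(u)^2)/(4*sin(u))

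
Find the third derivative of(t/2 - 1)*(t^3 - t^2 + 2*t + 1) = 12*t - 9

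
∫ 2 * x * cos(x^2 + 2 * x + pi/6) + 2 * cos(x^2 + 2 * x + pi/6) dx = sin(x^2 + 2*x + pi/6) + C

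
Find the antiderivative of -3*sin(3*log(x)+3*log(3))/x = cos(3*log(3*x)) + C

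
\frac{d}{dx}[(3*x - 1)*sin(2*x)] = 6*x*cos(2*x) + 3*sin(2*x) - 2*cos(2*x)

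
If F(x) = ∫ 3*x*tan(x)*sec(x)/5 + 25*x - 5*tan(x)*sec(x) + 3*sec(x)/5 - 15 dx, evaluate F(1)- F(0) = 5/2 - 22*sec(1)/5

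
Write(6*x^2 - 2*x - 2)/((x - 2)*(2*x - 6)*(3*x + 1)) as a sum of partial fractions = -3/(70*(3*x + 1)) - 9/(7*(x - 2)) + 23/(10*(x - 3))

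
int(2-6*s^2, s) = -2*s^3 + 2*s + C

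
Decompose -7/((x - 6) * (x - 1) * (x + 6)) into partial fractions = -1/(12*(x + 6)) + 1/(5*(x - 1)) - 7/(60*(x - 6))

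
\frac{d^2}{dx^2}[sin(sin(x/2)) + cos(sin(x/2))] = -sqrt(2)*(sin(x/2)*cos(sin(x/2) + pi/4) + sin(sin(x/2) + pi/4)*cos(x/2)^2)/4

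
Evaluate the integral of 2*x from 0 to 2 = 4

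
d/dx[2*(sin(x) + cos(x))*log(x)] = 2*sqrt(2)*(x*log(x)*cos(x + pi/4) + sin(x + pi/4))/x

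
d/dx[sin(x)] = cos(x)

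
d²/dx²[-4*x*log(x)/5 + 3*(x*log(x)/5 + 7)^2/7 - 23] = (6*x*log(x)^2 + 18*x*log(x) + 6*x + 70)/(175*x)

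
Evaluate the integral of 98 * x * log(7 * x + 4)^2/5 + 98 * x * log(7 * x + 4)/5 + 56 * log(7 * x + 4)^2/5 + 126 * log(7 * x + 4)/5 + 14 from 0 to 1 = -8*log(4) - 16*log(4)^2/5 + 22*log(11) + 121*log(11)^2/5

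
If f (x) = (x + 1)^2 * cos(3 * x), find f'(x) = -3*x^2*sin(3*x) - 6*x*sin(3*x) + 2*x*cos(3*x) - 3*sin(3*x) + 2*cos(3*x)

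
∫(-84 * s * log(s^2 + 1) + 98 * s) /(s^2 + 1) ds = 7*(7 - 3*log(s^2 + 1))*log(s^2 + 1) + C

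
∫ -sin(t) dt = cos(t) + C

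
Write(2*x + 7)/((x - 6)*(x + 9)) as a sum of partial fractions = 11/(15*(x + 9)) + 19/(15*(x - 6))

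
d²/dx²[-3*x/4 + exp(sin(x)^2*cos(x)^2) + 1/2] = 2*(-6*sin(x)^8 + 10*sin(x)^6 + 4*sin(x)^4 + 2*sin(x)^2*cos(x)^6 - 8*sin(x)^2 + 1)*exp(sin(x)^2)*exp(-sin(x)^4)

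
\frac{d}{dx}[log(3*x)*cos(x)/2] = (-x*log(x)*sin(x) - x*log(3)*sin(x) + cos(x))/(2*x)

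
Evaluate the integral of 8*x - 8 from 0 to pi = -4 + 4*(-1 + pi)^2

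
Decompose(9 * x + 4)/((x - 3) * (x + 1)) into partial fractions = 5/(4*(x + 1)) + 31/(4*(x - 3))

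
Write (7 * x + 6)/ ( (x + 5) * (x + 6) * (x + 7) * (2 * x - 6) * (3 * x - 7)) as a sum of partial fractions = -1809/(61600*(3*x - 7)) - 43/(1120*(x + 7)) + 2/(25*(x + 6)) - 29/(704*(x + 5)) + 3/(320*(x - 3))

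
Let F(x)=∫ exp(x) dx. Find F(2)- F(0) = -1 + exp(2)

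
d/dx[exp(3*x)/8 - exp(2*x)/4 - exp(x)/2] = 3*exp(3*x)/8 - exp(2*x)/2 - exp(x)/2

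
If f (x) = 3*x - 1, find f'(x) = 3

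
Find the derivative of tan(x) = cos(x)^(-2)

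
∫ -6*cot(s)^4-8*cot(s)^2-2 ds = 2*cot(s)/sin(s)^2 + C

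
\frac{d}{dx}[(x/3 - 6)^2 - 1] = 2*x/9 - 4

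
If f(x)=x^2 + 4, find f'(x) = 2*x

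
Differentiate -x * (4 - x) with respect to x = 2*x - 4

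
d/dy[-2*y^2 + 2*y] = 2 - 4*y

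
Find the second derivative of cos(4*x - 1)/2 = -8*cos(4*x - 1)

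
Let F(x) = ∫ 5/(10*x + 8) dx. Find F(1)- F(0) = -log(2) + log(3)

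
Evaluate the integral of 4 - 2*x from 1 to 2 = 1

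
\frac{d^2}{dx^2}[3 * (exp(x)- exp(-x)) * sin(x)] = 6*(exp(2*x) + 1)*exp(-x)*cos(x)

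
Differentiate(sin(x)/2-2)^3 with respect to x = 3*(sin(x) - 4)^2*cos(x)/8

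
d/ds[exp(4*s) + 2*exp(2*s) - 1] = 4*exp(4*s) + 4*exp(2*s)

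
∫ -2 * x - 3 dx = -x^2 - 3*x + C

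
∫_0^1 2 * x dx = 1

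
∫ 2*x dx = x^2 + C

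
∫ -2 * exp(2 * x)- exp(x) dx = -(exp(x) + 1)*exp(x) + C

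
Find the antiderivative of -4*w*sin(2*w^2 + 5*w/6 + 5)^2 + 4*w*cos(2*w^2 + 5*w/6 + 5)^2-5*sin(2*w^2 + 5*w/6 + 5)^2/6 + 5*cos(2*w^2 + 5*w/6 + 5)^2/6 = sin(4*w^2 + 5*w/3 + 10)/2 + C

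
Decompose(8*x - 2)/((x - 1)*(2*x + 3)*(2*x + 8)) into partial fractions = 28/(25*(2*x + 3)) - 17/(25*(x + 4)) + 3/(25*(x - 1))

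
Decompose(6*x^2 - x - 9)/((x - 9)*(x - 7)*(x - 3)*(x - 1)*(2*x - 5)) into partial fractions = -32/(27*(2*x - 5)) - 1/(72*(x - 1)) + 7/(8*(x - 3)) - 139/(216*(x - 7)) + 3/(8*(x - 9))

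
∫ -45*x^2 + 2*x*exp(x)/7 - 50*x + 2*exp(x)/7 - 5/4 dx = x*(-420*x^2 - 700*x + 8*exp(x) - 35)/28 + C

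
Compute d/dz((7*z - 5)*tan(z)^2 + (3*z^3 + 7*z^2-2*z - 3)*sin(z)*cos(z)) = 3*z^3*cos(2*z) + 9*z^2*sin(2*z)/2 + 7*z^2*cos(2*z) + 14*z*sin(z)/cos(z)^3 + 7*z*sin(2*z) - 2*z*cos(2*z) - 10*sin(z)/cos(z)^3 - sin(2*z) - 3*cos(2*z) - 7 + 7/cos(z)^2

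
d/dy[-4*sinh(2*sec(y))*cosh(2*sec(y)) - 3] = -8*(sinh(2/cos(y))^2 + cosh(2/cos(y))^2)*sin(y)/cos(y)^2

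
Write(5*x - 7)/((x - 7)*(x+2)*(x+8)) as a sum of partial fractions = -47/(90*(x + 8)) + 17/(54*(x + 2)) + 28/(135*(x - 7))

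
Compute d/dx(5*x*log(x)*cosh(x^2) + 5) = 10*x^2*log(x)*sinh(x^2) + 5*log(x)*cosh(x^2) + 5*cosh(x^2)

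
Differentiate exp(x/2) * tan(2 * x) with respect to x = (tan(2*x)/2 + 2/cos(2*x)^2)*exp(x/2)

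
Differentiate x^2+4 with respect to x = 2*x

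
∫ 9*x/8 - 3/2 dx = 9*x^2/16 - 3*x/2 + C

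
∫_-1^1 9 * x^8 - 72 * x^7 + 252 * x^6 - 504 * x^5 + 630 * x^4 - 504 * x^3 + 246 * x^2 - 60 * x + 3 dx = 496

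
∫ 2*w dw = w^2 + C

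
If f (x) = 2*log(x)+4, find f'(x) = 2/x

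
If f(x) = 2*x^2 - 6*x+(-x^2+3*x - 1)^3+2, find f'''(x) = -120*x^3 + 540*x^2 - 720*x + 270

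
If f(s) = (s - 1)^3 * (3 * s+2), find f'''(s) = 72*s - 42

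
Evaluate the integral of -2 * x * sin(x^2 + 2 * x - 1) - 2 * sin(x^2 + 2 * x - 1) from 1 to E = -cos(2) + cos(-1 + 2*E + exp(2))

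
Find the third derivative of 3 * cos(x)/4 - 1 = 3*sin(x)/4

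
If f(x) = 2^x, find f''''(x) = 2^x*log(2)^4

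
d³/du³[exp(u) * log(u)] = (u^3*exp(u)*log(u) + 3*u^2*exp(u) - 3*u*exp(u) + 2*exp(u))/u^3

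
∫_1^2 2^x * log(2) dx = 2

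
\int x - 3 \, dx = x^2/2 - 3*x + C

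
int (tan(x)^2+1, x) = tan(x) + C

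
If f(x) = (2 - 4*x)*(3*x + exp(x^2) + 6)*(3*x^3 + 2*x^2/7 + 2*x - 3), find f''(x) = -48*x^6*exp(x^2) + 136*x^5*exp(x^2)/7 - 1720*x^4*exp(x^2)/7 + 132*x^3*exp(x^2) - 720*x^3 - 1696*x^2*exp(x^2)/7 - 4824*x^2/7 + 876*x*exp(x^2)/7 + 288*x/7 - 188*exp(x^2)/7 + 48/7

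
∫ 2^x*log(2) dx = 2^x + C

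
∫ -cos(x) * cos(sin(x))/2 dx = -sin(sin(x))/2 + C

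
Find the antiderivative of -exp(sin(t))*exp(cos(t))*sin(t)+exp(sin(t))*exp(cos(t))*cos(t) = exp(sqrt(2)*sin(t + pi/4)) + C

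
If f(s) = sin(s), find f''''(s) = sin(s)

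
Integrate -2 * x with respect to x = -x^2 + C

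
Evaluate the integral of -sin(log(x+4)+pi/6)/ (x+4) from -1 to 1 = cos(pi/6 + log(5)) - cos(pi/6 + log(3))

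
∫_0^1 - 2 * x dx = -1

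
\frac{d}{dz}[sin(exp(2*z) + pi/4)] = 2*exp(2*z)*cos(exp(2*z) + pi/4)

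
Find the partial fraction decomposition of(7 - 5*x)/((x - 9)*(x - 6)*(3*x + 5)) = 3/(16*(3*x + 5)) + 1/(3*(x - 6)) - 19/(48*(x - 9))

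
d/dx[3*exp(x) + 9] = 3*exp(x)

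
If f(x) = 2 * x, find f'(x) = 2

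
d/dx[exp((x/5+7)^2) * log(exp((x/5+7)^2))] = 2*x*(x^2/25 + 14*x/5)*exp(x^2/25 + 14*x/5 + 49)/25 + 4*x*exp(x^2/25 + 14*x/5 + 49) + 14*(x^2/25 + 14*x/5)*exp(x^2/25 + 14*x/5 + 49)/5 + 140*exp(x^2/25 + 14*x/5 + 49)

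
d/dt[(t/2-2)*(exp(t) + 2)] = t*exp(t)/2 - 3*exp(t)/2 + 1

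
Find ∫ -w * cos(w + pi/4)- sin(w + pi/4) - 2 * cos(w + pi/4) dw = (-w - 2)*sin(w + pi/4) + C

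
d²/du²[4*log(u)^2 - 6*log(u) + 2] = (14 - 8*log(u))/u^2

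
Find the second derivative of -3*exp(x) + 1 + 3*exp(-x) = (3 - 3*exp(2*x))*exp(-x)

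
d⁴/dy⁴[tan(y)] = 24*tan(y)^5 + 40*tan(y)^3 + 16*tan(y)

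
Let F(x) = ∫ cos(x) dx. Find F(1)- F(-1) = 2*sin(1)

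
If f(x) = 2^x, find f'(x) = 2^x*log(2)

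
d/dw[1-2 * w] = -2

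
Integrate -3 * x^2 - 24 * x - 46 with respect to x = -x^3 - 12*x^2 - 46*x + C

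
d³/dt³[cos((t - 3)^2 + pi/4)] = 8*t^3*sin(t^2 - 6*t + pi/4 + 9) - 72*t^2*sin(t^2 - 6*t + pi/4 + 9) + 216*t*sin(t^2 - 6*t + pi/4 + 9) - 12*t*cos(t^2 - 6*t + pi/4 + 9) - 216*sin(t^2 - 6*t + pi/4 + 9) + 36*cos(t^2 - 6*t + pi/4 + 9)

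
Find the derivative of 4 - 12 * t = -12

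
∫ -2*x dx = -x^2 + C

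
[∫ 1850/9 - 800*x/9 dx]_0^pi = -50*pi/3 - 4*(-25/3 + 10*pi/3)^2 + 2500/9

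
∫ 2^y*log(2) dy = 2^y + C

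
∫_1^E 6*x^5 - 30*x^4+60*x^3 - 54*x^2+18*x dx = -1 + (1 + (-1 + E)^3)^2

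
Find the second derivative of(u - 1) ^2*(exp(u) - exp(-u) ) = (u^2*exp(2*u) - u^2 + 2*u*exp(2*u) + 6*u - exp(2*u) - 7)*exp(-u)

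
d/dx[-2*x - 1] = -2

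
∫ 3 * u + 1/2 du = 3*u^2/2 + u/2 + C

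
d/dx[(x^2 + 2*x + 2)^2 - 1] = 4*x^3 + 12*x^2 + 16*x + 8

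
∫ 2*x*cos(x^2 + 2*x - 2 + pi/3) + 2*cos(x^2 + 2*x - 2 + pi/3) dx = sin(x^2 + 2*x - 2 + pi/3) + C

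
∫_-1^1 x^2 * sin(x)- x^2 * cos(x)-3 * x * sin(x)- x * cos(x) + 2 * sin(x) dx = -4*sin(1) + 2*cos(1)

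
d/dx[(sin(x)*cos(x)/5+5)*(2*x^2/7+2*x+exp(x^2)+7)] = 2*x^2*cos(2*x)/35 + x*exp(x^2)*sin(2*x)/5 + 10*x*exp(x^2) + 2*x*sin(2*x)/35 + 2*x*cos(2*x)/5 + 20*x/7 + exp(x^2)*cos(2*x)/5 + sin(2*x)/5 + 7*cos(2*x)/5 + 10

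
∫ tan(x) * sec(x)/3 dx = sec(x)/3 + C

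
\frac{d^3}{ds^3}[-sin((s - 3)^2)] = 8*s^3*cos(s^2 - 6*s + 9) - 72*s^2*cos(s^2 - 6*s + 9) + 12*s*sin(s^2 - 6*s + 9) + 216*s*cos(s^2 - 6*s + 9) - 36*sin(s^2 - 6*s + 9) - 216*cos(s^2 - 6*s + 9)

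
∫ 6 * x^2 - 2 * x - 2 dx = 2*x^3 - x^2 - 2*x + C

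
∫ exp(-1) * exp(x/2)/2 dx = exp(x/2 - 1) + C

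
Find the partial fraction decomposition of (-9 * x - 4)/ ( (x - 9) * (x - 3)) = 31/(6*(x - 3)) - 85/(6*(x - 9))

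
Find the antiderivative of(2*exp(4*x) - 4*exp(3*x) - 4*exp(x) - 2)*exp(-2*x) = (-exp(2*x) + 2*exp(x) + 1)^2*exp(-2*x) + C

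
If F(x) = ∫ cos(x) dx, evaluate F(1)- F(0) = sin(1)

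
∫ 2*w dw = w^2 + C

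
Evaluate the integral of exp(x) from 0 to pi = -1 + exp(pi)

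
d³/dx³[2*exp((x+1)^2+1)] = 16*x^3*exp(x^2 + 2*x + 2) + 48*x^2*exp(x^2 + 2*x + 2) + 72*x*exp(x^2 + 2*x + 2) + 40*exp(x^2 + 2*x + 2)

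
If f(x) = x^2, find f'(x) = 2*x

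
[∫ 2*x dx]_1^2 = 3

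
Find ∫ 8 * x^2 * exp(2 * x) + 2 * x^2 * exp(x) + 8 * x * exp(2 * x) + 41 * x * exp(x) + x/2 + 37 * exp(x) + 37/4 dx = 5*x*exp(x) + 5*x/4 + (4*x*exp(x) + x + 16)^2/4 + C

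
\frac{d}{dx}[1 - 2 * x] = -2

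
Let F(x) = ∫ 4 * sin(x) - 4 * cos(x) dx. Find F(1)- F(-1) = -8*sin(1)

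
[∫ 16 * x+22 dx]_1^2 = 46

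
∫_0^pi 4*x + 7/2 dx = 1 + (-1 + 4*pi)*(1 + pi/2)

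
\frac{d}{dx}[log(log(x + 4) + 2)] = 1/(x*log(x + 4) + 2*x + 4*log(x + 4) + 8)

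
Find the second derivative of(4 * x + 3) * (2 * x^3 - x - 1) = 96*x^2 + 36*x - 8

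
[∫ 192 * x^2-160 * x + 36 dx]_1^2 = 244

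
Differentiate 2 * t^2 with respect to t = 4*t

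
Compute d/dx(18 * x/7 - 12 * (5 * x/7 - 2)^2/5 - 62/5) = 66/7 - 120*x/49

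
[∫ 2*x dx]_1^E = -1 + exp(2)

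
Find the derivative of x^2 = 2*x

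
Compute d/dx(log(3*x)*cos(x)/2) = (-x*log(x)*sin(x) - x*log(3)*sin(x) + cos(x))/(2*x)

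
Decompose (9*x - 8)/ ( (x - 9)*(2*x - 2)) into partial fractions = -1/(16*(x - 1)) + 73/(16*(x - 9))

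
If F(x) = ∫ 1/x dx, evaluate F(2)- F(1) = -log(3) + log(6)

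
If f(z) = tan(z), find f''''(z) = 24*tan(z)^5 + 40*tan(z)^3 + 16*tan(z)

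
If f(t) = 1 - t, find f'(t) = -1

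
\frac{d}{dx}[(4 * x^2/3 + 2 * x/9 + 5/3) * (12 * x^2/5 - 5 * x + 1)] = 64*x^3/5 - 92*x^2/5 + 76*x/9 - 73/9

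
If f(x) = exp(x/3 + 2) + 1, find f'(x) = exp(x/3 + 2)/3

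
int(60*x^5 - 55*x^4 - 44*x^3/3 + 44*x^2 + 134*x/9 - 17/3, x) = 10*x^6 - 11*x^5 - 11*x^4/3 + 44*x^3/3 + 67*x^2/9 - 17*x/3 + C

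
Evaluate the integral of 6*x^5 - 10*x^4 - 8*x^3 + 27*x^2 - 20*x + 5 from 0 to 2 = 10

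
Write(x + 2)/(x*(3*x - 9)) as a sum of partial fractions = 5/(9*(x - 3)) - 2/(9*x)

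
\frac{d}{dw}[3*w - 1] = 3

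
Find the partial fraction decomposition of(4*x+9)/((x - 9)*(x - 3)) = -7/(2*(x - 3)) + 15/(2*(x - 9))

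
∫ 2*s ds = s^2 + C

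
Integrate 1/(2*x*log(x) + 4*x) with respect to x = log(log(x) + 2)/2 + C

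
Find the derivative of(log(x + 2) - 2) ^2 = (2*log(x + 2) - 4)/(x + 2)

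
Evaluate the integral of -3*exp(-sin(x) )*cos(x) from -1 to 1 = -3*exp(sin(1)) + 3*exp(-sin(1))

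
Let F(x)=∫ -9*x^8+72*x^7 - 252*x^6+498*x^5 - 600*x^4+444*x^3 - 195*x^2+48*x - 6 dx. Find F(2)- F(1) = -3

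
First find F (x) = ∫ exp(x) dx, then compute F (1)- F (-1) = E - exp(-1)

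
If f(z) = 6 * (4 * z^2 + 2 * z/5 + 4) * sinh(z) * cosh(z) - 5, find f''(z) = 48*z^2*sinh(2*z) + 24*z*sinh(2*z)/5 + 96*z*cosh(2*z) + 72*sinh(2*z) + 24*cosh(2*z)/5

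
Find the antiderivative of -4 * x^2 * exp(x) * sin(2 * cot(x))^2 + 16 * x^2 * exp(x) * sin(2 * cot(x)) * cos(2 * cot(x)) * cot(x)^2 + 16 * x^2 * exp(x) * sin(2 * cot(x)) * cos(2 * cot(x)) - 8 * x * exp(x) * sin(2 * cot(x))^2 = -4*x^2*exp(x)*sin(2*cot(x))^2 + C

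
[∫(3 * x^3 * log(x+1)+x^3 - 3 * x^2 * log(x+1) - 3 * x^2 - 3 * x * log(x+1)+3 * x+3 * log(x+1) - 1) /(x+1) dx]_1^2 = log(3)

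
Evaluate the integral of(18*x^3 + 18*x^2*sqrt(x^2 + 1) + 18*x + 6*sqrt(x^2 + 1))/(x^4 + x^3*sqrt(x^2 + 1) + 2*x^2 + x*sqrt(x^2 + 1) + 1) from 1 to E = -6*log(1 + sqrt(2)) - 6*log(2) + 6*log(E + sqrt(1 + exp(2))) + 6*log(1 + exp(2))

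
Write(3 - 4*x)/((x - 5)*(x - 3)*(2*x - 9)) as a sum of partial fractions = 20/(2*x - 9) - 3/(2*(x - 3)) - 17/(2*(x - 5))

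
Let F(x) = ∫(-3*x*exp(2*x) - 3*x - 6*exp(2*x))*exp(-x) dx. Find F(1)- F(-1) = -6*E + 6*exp(-1)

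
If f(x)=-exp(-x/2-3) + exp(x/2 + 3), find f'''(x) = (exp(x + 6) + 1)*exp(-x/2 - 3)/8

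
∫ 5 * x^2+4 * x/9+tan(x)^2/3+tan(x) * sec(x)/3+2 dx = 5*x^3/3 + 2*x^2/9 + 5*x/3 + tan(x)/3 + sec(x)/3 + C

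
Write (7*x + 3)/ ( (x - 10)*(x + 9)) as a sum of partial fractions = 60/(19*(x + 9)) + 73/(19*(x - 10))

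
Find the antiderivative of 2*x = x^2 + C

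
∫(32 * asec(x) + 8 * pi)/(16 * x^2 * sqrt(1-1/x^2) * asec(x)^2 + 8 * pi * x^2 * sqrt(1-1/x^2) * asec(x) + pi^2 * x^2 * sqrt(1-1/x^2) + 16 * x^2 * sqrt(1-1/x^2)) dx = log(asec(x)^2 + pi*asec(x)/2 + pi^2/16 + 1) + C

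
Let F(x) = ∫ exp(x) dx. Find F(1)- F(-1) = E - exp(-1)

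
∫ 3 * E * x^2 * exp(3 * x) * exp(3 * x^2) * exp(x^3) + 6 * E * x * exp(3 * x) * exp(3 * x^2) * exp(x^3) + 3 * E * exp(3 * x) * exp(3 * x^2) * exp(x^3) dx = exp((x + 1)^3) + C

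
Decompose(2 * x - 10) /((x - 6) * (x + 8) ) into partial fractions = 13/(7*(x + 8)) + 1/(7*(x - 6))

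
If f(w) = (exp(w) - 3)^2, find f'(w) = 2*exp(2*w) - 6*exp(w)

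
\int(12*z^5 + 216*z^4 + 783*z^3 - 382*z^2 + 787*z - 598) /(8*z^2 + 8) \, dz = 3*z^4/8 + 9*z^3 + 771*z^2/16 - 299*z/4 + log(z^2 + 1) + C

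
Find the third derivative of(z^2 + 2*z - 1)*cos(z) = z^2*sin(z) + 2*z*sin(z) - 6*z*cos(z) - 7*sin(z) - 6*cos(z)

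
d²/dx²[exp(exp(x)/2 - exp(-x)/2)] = (exp(exp(x)/2 - exp(-x)/2) - 2*exp(x + exp(x)/2 - exp(-x)/2) + 2*exp(2*x + exp(x)/2 - exp(-x)/2) + 2*exp(3*x + exp(x)/2 - exp(-x)/2) + exp(4*x + exp(x)/2 - exp(-x)/2))*exp(-2*x)/4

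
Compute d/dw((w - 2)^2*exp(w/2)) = w^2*exp(w/2)/2 - 2*exp(w/2)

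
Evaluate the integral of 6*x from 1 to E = -3 + 3*exp(2)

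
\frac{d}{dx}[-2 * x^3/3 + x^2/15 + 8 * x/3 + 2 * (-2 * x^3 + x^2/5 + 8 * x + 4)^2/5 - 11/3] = 48*x^5/5 - 8*x^4/5 - 6392*x^3/125 - 434*x^2/25 + 3946*x/75 + 424/15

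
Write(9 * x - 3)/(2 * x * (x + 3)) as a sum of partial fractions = 5/(x + 3) - 1/(2*x)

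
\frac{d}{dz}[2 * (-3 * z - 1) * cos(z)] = 6*z*sin(z) + 2*sin(z) - 6*cos(z)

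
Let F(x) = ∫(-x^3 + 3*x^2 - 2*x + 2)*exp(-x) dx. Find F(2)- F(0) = 12*exp(-2)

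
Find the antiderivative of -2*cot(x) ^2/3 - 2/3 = 2*cot(x)/3 + C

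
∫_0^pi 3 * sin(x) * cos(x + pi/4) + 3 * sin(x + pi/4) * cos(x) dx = 0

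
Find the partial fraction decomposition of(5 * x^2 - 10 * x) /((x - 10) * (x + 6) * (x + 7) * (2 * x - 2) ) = -315/(272*(x + 7)) + 15/(14*(x + 6)) + 5/(1008*(x - 1)) + 25/(306*(x - 10))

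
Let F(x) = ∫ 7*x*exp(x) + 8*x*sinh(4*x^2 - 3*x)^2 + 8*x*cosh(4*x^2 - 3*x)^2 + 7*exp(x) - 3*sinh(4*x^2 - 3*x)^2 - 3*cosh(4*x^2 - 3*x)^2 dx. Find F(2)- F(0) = 14*exp(2) + sinh(20)/2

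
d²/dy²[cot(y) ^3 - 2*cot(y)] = 12*cot(y)^5 + 14*cot(y)^3 + 2*cot(y)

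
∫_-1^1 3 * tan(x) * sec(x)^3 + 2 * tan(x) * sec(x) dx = 0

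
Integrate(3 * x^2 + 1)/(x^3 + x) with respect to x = log(2*x^3 + 2*x) + C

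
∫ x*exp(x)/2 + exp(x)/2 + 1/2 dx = x*(exp(x) + 1)/2 + C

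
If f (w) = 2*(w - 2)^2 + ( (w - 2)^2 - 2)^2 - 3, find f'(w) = 4*w^3 - 24*w^2 + 44*w - 24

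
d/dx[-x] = -1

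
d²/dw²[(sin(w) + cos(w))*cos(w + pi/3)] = -2*sqrt(2)*cos(2*w + pi/12)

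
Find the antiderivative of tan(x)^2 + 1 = tan(x) + C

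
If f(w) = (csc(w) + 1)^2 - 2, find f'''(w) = 2*(1 + 4/sin(w) - 6/sin(w)^2 - 12/sin(w)^3)*cos(w)/sin(w)^2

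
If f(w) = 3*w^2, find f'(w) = 6*w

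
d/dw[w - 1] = 1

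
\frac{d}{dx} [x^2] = 2*x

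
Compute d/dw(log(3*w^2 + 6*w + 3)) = 2/(w + 1)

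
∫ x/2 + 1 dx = x^2/4 + x + C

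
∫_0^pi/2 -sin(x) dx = -1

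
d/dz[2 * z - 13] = 2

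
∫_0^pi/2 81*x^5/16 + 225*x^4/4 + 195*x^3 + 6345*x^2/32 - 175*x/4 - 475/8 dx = -24 + 3*pi^3/256 + 5*pi/16 + 5*pi^2/32 + 3*(-4 + 3*pi^3/32 + 5*pi/2 + 5*pi^2/4)^2/2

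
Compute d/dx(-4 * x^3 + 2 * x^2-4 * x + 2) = -12*x^2 + 4*x - 4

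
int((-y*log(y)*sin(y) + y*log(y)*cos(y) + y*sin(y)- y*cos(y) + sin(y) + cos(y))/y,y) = sqrt(2)*(log(y) - 1)*sin(y + pi/4) + C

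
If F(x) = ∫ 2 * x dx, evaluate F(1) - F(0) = 1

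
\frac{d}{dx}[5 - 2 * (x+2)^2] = -4*x - 8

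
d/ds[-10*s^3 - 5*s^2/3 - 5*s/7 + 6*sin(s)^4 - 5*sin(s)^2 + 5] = -30*s^2 - 10*s/3 + sin(2*s) - 3*sin(4*s) - 5/7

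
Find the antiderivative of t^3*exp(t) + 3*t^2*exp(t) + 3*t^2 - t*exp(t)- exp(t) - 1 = t*(t^2 - 1)*(exp(t) + 1) + C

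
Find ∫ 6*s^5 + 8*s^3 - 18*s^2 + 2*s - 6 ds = s^6 + 2*s^4 - 6*s^3 + s^2 - 6*s + C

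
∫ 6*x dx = 3*x^2 + C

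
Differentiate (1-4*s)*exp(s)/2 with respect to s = -2*s*exp(s) - 3*exp(s)/2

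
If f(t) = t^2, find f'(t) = 2*t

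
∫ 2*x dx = x^2 + C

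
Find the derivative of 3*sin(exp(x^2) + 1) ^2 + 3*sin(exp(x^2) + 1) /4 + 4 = 3*x*(2*sin(2*(exp(x^2) + 1)) + cos(exp(x^2) + 1)/2)*exp(x^2)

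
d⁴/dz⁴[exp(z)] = exp(z)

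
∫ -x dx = -x^2/2 + C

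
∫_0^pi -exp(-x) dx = -1 + exp(-pi)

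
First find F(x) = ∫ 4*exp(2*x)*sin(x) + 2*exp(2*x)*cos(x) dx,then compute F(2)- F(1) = 2*(-sin(1) + exp(2)*sin(2))*exp(2)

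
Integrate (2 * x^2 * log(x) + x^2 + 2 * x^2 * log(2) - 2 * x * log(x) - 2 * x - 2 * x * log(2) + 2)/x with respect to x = ((x - 1)^2 + 1)*log(2*x) + C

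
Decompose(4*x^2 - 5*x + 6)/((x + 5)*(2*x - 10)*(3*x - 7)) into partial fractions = -145/(352*(3*x - 7)) + 131/(440*(x + 5)) + 81/(160*(x - 5))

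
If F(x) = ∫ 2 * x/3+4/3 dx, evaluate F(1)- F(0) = 5/3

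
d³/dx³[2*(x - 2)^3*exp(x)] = 2*x^3*exp(x) + 6*x^2*exp(x) - 12*x*exp(x) - 4*exp(x)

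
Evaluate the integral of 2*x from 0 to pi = pi^2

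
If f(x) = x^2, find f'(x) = 2*x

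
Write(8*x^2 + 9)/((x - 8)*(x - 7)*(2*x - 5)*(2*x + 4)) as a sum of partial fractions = 236/(891*(2*x - 5)) - 41/(1620*(x + 2)) - 401/(162*(x - 7)) + 521/(220*(x - 8))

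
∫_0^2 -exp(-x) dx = -1 + exp(-2)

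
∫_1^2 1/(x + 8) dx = -log(27/2) + log(15)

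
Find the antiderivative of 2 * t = t^2 + C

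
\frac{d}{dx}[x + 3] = 1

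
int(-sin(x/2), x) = 2*cos(x/2) + C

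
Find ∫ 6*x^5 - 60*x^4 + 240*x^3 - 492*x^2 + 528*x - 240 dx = x^6 - 12*x^5 + 60*x^4 - 164*x^3 + 264*x^2 - 240*x + C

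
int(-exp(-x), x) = exp(-x) + C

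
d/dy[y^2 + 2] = 2*y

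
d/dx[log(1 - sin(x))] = cos(x)/(sin(x) - 1)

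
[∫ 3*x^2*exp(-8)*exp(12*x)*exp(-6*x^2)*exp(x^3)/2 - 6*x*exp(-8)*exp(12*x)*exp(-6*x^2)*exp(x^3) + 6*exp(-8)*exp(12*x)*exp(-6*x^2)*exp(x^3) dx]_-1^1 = -exp(-27)/2 + exp(-1)/2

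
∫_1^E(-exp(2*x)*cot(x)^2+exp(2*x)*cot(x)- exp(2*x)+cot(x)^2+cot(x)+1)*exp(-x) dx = (-exp(-E) + exp(E))*cot(E) - (E - exp(-1))*cot(1)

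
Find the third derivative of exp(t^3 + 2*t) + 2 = 27*t^6*exp(t^3 + 2*t) + 54*t^4*exp(t^3 + 2*t) + 54*t^3*exp(t^3 + 2*t) + 36*t^2*exp(t^3 + 2*t) + 36*t*exp(t^3 + 2*t) + 14*exp(t^3 + 2*t)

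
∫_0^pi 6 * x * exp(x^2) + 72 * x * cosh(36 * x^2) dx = -3 + 3*exp(pi^2) + sinh(36*pi^2)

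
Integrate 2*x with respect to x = x^2 + C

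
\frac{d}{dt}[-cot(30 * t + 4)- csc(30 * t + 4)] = 30*cot(30*t + 4)^2 + 30*cot(30*t + 4)*csc(30*t + 4) + 30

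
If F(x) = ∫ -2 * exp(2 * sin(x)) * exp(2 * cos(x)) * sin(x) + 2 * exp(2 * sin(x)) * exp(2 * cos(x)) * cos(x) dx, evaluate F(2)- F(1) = -exp(2*cos(1) + 2*sin(1)) + exp(2*cos(2) + 2*sin(2))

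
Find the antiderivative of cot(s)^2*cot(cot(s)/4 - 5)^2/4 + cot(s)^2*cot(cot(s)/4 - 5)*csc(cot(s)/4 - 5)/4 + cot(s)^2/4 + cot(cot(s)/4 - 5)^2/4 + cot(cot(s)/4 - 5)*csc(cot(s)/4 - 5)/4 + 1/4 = cot(cot(s)/4 - 5) + csc(cot(s)/4 - 5) + C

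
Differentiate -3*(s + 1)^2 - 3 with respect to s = -6*s - 6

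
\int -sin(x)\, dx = cos(x) + C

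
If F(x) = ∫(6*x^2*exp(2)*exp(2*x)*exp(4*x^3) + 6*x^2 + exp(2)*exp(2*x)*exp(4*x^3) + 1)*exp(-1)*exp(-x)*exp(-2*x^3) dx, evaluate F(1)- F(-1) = -exp(-2) - exp(-4) + exp(2) + exp(4)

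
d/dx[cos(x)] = -sin(x)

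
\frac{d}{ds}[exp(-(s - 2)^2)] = (4 - 2*s)*exp(-s^2 + 4*s - 4)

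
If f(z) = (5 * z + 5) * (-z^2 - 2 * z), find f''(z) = -30*z - 30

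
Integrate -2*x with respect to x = -x^2 + C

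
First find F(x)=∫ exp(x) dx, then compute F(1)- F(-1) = E - exp(-1)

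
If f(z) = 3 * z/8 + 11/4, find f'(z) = 3/8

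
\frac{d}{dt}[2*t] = 2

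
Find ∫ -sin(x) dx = cos(x) + C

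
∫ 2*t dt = t^2 + C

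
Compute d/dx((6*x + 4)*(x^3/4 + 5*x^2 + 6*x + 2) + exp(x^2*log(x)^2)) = 6*x^3 + 93*x^2 + 2*x*exp(x^2*log(x)^2)*log(x)^2 + 2*x*exp(x^2*log(x)^2)*log(x) + 112*x + 36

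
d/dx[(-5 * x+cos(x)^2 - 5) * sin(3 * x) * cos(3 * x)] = -15*x*cos(6*x) + 2*(1 - cos(2*x))^4 - 8*(1 - cos(2*x))^3 + 19*(1 - cos(2*x))^2/2 - 5*sin(6*x)/2 + 3*cos(2*x) + 3*cos(4*x)/4 - 27*cos(6*x)/2 + 3*cos(8*x)/4 - 3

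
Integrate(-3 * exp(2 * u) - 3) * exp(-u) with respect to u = -6*sinh(u) + C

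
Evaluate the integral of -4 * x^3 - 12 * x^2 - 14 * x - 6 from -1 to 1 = -20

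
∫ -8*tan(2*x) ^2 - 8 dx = -4*tan(2*x) + C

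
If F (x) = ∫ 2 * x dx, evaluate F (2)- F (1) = 3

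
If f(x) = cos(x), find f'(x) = -sin(x)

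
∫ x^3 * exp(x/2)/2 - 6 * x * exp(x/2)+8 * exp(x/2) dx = (x - 2)^3*exp(x/2) + C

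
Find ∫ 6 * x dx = 3*x^2 + C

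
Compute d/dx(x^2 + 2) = 2*x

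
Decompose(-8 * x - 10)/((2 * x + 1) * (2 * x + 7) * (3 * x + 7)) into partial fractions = -78/(77*(3*x + 7)) + 6/(7*(2*x + 7)) - 2/(11*(2*x + 1))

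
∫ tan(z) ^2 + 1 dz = tan(z) + C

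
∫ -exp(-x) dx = exp(-x) + C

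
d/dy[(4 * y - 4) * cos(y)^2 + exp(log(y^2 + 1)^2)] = (-4*y^3*sin(2*y) + 4*y^2*sin(2*y) + 4*y^2*cos(y)^2 + 4*y*exp(log(y^2 + 1)^2)*log(y^2 + 1) - 4*y*sin(2*y) + 4*sin(2*y) + 4*cos(y)^2)/(y^2 + 1)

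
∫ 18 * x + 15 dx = 9*x^2 + 15*x + C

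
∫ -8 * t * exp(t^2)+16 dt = 16*t - 4*exp(t^2) + C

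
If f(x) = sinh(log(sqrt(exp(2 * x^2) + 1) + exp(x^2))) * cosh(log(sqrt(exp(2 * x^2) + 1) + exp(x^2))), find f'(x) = 2*x*(sqrt(exp(2*x^2) + 1) + exp(x^2))*exp(x^2)*cosh(2*log(sqrt(exp(2*x^2) + 1) + exp(x^2)))/(sqrt(exp(2*x^2) + 1)*exp(x^2) + exp(2*x^2) + 1)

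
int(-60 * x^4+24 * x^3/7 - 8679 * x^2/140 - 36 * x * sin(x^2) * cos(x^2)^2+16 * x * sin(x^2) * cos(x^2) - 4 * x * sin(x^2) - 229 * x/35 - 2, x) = -x*(12*x^2 - 3*x + 20)*(140*x^2 + 25*x + 14)/140 + 6*cos(x^2)^3 - 4*cos(x^2)^2 + 2*cos(x^2) + C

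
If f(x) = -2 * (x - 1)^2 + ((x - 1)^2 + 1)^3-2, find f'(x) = 6*x^5 - 30*x^4 + 72*x^3 - 96*x^2 + 68*x - 20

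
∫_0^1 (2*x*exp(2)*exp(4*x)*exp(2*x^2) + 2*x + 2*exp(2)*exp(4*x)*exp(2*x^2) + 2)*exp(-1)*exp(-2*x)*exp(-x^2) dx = -E - exp(-4) + exp(-1) + exp(4)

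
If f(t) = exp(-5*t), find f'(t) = -5*exp(-5*t)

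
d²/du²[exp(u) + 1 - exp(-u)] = (exp(2*u) - 1)*exp(-u)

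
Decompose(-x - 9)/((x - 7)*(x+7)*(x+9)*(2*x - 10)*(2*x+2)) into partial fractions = 1/(4032*(x + 7)) - 1/(1152*(x + 1)) + 1/(576*(x - 5)) - 1/(896*(x - 7))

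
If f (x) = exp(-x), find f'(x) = -exp(-x)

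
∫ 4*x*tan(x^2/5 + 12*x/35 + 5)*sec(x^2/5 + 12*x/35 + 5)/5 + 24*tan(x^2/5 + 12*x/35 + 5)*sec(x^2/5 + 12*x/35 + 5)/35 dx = 2*sec(x^2/5 + 12*x/35 + 5) + C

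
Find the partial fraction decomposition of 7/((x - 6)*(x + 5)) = -7/(11*(x + 5)) + 7/(11*(x - 6))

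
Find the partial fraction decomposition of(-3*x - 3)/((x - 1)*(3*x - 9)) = 1/(x - 1) - 2/(x - 3)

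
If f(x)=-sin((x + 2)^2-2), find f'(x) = -2*(x + 2)*cos(x^2 + 4*x + 2)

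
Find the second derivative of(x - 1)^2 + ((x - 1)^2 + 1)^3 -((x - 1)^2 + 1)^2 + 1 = 30*x^4 - 120*x^3 + 204*x^2 - 168*x + 58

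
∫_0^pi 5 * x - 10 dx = 5*pi*(-2 + pi/2)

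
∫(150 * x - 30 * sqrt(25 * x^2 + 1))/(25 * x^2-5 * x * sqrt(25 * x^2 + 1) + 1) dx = 6*log(-5*x + sqrt(25*x^2 + 1)) + C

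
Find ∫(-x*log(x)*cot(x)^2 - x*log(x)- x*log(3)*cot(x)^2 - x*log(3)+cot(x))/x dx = log(3*x)*cot(x) + C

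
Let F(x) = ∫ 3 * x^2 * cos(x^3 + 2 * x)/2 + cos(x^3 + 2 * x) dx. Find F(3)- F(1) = -sin(3)/2 + sin(33)/2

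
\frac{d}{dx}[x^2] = 2*x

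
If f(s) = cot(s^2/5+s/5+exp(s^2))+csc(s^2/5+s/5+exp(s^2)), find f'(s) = -(2*s*exp(s^2)*cos(s^2/5 + s/5 + exp(s^2)) + 2*s*exp(s^2) + 2*s*cos(s^2/5 + s/5 + exp(s^2))/5 + 2*s/5 + cos(s^2/5 + s/5 + exp(s^2))/5 + 1/5)/sin(s^2/5 + s/5 + exp(s^2))^2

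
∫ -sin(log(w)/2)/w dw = 2*cos(log(w)/2) + C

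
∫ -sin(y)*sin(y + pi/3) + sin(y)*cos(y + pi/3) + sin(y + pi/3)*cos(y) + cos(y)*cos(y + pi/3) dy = (sin(y) + cos(y))*sin(y + pi/3) + C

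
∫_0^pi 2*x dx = pi^2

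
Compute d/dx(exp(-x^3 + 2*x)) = -3*x^2*exp(-x^3 + 2*x) + 2*exp(-x^3 + 2*x)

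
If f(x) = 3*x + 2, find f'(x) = 3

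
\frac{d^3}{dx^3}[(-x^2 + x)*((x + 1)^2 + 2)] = -24*x - 6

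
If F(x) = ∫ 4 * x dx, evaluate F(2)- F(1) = 6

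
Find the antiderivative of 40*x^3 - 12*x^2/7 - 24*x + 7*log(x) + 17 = x*(70*x^3 - 4*x^2 - 84*x + 49*log(x) + 70)/7 + C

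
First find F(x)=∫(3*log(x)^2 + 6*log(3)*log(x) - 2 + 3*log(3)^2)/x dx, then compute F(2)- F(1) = -2*log(6) - log(3)^3 + 2*log(3) + log(6)^3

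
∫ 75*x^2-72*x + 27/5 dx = 25*x^3 - 36*x^2 + 27*x/5 + C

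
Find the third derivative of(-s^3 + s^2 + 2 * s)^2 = 120*s^3 - 120*s^2 - 72*s + 24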